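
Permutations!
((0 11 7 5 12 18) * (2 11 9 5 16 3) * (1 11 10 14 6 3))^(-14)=((0 9 5 12 18)(1 11 7 16)(2 10 14 6 3))^(-14)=(0 9 5 12 18)(1 7)(2 10 14 6 3)(11 16)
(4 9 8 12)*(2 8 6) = (2 8 12 4 9 6) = [0, 1, 8, 3, 9, 5, 2, 7, 12, 6, 10, 11, 4]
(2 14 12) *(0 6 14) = (0 6 14 12 2) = [6, 1, 0, 3, 4, 5, 14, 7, 8, 9, 10, 11, 2, 13, 12]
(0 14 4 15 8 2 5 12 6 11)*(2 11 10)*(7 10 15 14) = (0 7 10 2 5 12 6 15 8 11)(4 14) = [7, 1, 5, 3, 14, 12, 15, 10, 11, 9, 2, 0, 6, 13, 4, 8]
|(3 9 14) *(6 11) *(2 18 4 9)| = |(2 18 4 9 14 3)(6 11)| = 6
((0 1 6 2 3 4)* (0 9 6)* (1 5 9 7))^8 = ((0 5 9 6 2 3 4 7 1))^8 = (0 1 7 4 3 2 6 9 5)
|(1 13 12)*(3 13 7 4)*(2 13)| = |(1 7 4 3 2 13 12)| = 7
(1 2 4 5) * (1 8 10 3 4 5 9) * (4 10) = (1 2 5 8 4 9)(3 10) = [0, 2, 5, 10, 9, 8, 6, 7, 4, 1, 3]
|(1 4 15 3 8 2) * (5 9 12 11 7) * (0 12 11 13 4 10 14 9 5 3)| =|(0 12 13 4 15)(1 10 14 9 11 7 3 8 2)| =45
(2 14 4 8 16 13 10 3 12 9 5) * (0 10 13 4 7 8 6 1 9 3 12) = (0 10 12 3)(1 9 5 2 14 7 8 16 4 6) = [10, 9, 14, 0, 6, 2, 1, 8, 16, 5, 12, 11, 3, 13, 7, 15, 4]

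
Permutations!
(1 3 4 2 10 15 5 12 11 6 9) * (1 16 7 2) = (1 3 4)(2 10 15 5 12 11 6 9 16 7) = [0, 3, 10, 4, 1, 12, 9, 2, 8, 16, 15, 6, 11, 13, 14, 5, 7]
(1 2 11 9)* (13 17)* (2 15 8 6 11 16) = (1 15 8 6 11 9)(2 16)(13 17) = [0, 15, 16, 3, 4, 5, 11, 7, 6, 1, 10, 9, 12, 17, 14, 8, 2, 13]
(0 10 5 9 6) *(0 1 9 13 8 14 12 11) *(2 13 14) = (0 10 5 14 12 11)(1 9 6)(2 13 8) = [10, 9, 13, 3, 4, 14, 1, 7, 2, 6, 5, 0, 11, 8, 12]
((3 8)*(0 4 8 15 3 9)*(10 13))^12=(15)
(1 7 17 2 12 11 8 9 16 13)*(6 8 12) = (1 7 17 2 6 8 9 16 13)(11 12) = [0, 7, 6, 3, 4, 5, 8, 17, 9, 16, 10, 12, 11, 1, 14, 15, 13, 2]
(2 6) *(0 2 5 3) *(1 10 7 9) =(0 2 6 5 3)(1 10 7 9) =[2, 10, 6, 0, 4, 3, 5, 9, 8, 1, 7]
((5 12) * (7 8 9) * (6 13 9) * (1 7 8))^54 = (6 9)(8 13)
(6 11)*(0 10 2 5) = (0 10 2 5)(6 11) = [10, 1, 5, 3, 4, 0, 11, 7, 8, 9, 2, 6]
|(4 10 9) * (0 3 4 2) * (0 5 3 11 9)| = 8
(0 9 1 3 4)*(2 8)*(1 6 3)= [9, 1, 8, 4, 0, 5, 3, 7, 2, 6]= (0 9 6 3 4)(2 8)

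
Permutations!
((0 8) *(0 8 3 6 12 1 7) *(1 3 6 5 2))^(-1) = (0 7 1 2 5 3 12 6)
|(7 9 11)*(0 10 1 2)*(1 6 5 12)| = |(0 10 6 5 12 1 2)(7 9 11)| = 21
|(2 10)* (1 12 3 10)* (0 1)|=|(0 1 12 3 10 2)|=6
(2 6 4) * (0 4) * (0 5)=[4, 1, 6, 3, 2, 0, 5]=(0 4 2 6 5)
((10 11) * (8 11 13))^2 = (8 10)(11 13)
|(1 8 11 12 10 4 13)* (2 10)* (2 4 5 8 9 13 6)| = |(1 9 13)(2 10 5 8 11 12 4 6)| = 24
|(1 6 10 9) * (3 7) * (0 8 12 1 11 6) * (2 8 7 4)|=8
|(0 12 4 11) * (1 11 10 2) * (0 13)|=|(0 12 4 10 2 1 11 13)|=8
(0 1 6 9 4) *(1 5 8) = [5, 6, 2, 3, 0, 8, 9, 7, 1, 4] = (0 5 8 1 6 9 4)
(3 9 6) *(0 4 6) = (0 4 6 3 9) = [4, 1, 2, 9, 6, 5, 3, 7, 8, 0]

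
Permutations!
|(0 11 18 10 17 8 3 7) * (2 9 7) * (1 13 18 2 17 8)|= 35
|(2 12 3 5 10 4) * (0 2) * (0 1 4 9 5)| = |(0 2 12 3)(1 4)(5 10 9)| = 12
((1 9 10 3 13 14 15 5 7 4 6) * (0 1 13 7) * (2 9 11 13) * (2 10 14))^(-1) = (0 5 15 14 9 2 13 11 1)(3 10 6 4 7)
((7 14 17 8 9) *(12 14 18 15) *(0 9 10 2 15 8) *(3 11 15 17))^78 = (0 2 8 7)(3 12 11 14 15)(9 17 10 18)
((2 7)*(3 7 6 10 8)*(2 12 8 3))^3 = ((2 6 10 3 7 12 8))^3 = (2 3 8 10 12 6 7)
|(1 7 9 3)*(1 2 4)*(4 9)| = |(1 7 4)(2 9 3)| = 3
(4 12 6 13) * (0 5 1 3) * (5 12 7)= (0 12 6 13 4 7 5 1 3)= [12, 3, 2, 0, 7, 1, 13, 5, 8, 9, 10, 11, 6, 4]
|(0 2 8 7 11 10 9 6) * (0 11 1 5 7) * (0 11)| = |(0 2 8 11 10 9 6)(1 5 7)| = 21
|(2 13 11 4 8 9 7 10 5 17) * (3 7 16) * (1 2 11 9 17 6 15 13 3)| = |(1 2 3 7 10 5 6 15 13 9 16)(4 8 17 11)| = 44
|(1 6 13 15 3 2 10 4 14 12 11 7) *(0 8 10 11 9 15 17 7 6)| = |(0 8 10 4 14 12 9 15 3 2 11 6 13 17 7 1)| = 16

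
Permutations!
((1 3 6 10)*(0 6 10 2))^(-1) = ((0 6 2)(1 3 10))^(-1) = (0 2 6)(1 10 3)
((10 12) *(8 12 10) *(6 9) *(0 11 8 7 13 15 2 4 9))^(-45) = ((0 11 8 12 7 13 15 2 4 9 6))^(-45) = (0 6 9 4 2 15 13 7 12 8 11)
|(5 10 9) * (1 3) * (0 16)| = |(0 16)(1 3)(5 10 9)| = 6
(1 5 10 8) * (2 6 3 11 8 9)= (1 5 10 9 2 6 3 11 8)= [0, 5, 6, 11, 4, 10, 3, 7, 1, 2, 9, 8]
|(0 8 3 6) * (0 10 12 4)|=7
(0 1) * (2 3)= (0 1)(2 3)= [1, 0, 3, 2]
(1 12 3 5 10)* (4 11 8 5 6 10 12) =[0, 4, 2, 6, 11, 12, 10, 7, 5, 9, 1, 8, 3] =(1 4 11 8 5 12 3 6 10)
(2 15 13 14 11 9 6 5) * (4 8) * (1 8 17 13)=(1 8 4 17 13 14 11 9 6 5 2 15)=[0, 8, 15, 3, 17, 2, 5, 7, 4, 6, 10, 9, 12, 14, 11, 1, 16, 13]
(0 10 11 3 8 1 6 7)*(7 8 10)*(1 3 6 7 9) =(0 9 1 7)(3 10 11 6 8) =[9, 7, 2, 10, 4, 5, 8, 0, 3, 1, 11, 6]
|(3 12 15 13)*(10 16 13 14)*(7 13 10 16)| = 8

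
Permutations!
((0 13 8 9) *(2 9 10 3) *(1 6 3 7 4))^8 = (0 3 4 8 9 6 7 13 2 1 10)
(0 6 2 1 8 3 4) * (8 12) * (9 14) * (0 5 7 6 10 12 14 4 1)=[10, 14, 0, 1, 5, 7, 2, 6, 3, 4, 12, 11, 8, 13, 9]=(0 10 12 8 3 1 14 9 4 5 7 6 2)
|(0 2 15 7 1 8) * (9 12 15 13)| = 9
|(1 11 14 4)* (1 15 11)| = 4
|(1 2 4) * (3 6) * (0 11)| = 6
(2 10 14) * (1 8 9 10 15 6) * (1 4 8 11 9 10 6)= (1 11 9 6 4 8 10 14 2 15)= [0, 11, 15, 3, 8, 5, 4, 7, 10, 6, 14, 9, 12, 13, 2, 1]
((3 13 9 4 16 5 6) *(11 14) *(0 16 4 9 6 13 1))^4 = (0 6 16 3 5 1 13)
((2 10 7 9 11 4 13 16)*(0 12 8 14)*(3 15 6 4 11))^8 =(2 13 6 3 7)(4 15 9 10 16)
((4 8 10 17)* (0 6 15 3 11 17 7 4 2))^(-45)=(0 11 6 17 15 2 3)(4 7 10 8)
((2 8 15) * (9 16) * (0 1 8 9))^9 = ((0 1 8 15 2 9 16))^9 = (0 8 2 16 1 15 9)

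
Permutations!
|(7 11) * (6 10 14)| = 6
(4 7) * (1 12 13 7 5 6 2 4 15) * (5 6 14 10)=(1 12 13 7 15)(2 4 6)(5 14 10)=[0, 12, 4, 3, 6, 14, 2, 15, 8, 9, 5, 11, 13, 7, 10, 1]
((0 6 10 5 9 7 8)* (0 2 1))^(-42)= (0 5 8)(1 10 7)(2 6 9)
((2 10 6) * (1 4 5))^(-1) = (1 5 4)(2 6 10)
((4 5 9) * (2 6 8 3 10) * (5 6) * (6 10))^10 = (10)(3 6 8) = ((2 5 9 4 10)(3 6 8))^10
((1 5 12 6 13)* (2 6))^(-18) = ((1 5 12 2 6 13))^(-18) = (13)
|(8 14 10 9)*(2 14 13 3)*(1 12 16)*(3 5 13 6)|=|(1 12 16)(2 14 10 9 8 6 3)(5 13)|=42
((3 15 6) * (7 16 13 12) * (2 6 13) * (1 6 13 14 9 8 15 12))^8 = (16)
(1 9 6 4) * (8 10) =(1 9 6 4)(8 10) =[0, 9, 2, 3, 1, 5, 4, 7, 10, 6, 8]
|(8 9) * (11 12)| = |(8 9)(11 12)| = 2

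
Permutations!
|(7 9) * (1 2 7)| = |(1 2 7 9)| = 4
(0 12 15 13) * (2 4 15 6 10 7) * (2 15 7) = (0 12 6 10 2 4 7 15 13) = [12, 1, 4, 3, 7, 5, 10, 15, 8, 9, 2, 11, 6, 0, 14, 13]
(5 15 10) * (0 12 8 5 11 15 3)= [12, 1, 2, 0, 4, 3, 6, 7, 5, 9, 11, 15, 8, 13, 14, 10]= (0 12 8 5 3)(10 11 15)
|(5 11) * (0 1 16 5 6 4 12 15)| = 9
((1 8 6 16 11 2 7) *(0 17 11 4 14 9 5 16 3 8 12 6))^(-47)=((0 17 11 2 7 1 12 6 3 8)(4 14 9 5 16))^(-47)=(0 2 12 8 11 1 3 17 7 6)(4 5 14 16 9)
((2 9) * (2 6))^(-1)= ((2 9 6))^(-1)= (2 6 9)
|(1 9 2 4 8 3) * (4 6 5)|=8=|(1 9 2 6 5 4 8 3)|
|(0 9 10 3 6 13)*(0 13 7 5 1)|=8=|(13)(0 9 10 3 6 7 5 1)|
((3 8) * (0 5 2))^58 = (8)(0 5 2)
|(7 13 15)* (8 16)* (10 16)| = |(7 13 15)(8 10 16)| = 3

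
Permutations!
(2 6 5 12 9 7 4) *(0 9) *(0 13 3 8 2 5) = (0 9 7 4 5 12 13 3 8 2 6) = [9, 1, 6, 8, 5, 12, 0, 4, 2, 7, 10, 11, 13, 3]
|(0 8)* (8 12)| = 3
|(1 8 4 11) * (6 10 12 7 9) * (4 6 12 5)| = 21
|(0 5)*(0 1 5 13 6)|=|(0 13 6)(1 5)|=6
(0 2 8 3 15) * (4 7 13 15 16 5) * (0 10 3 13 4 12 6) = [2, 1, 8, 16, 7, 12, 0, 4, 13, 9, 3, 11, 6, 15, 14, 10, 5] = (0 2 8 13 15 10 3 16 5 12 6)(4 7)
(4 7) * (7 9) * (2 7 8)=(2 7 4 9 8)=[0, 1, 7, 3, 9, 5, 6, 4, 2, 8]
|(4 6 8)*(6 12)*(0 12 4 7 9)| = 6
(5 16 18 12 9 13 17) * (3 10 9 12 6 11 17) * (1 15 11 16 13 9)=[0, 15, 2, 10, 4, 13, 16, 7, 8, 9, 1, 17, 12, 3, 14, 11, 18, 5, 6]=(1 15 11 17 5 13 3 10)(6 16 18)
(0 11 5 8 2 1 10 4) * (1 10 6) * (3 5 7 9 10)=[11, 6, 3, 5, 0, 8, 1, 9, 2, 10, 4, 7]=(0 11 7 9 10 4)(1 6)(2 3 5 8)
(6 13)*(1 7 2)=[0, 7, 1, 3, 4, 5, 13, 2, 8, 9, 10, 11, 12, 6]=(1 7 2)(6 13)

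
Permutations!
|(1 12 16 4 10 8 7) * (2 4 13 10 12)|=|(1 2 4 12 16 13 10 8 7)|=9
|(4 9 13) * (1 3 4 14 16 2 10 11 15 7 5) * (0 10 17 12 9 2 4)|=8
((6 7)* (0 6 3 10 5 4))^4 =((0 6 7 3 10 5 4))^4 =(0 10 6 5 7 4 3)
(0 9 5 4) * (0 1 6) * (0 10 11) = (0 9 5 4 1 6 10 11) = [9, 6, 2, 3, 1, 4, 10, 7, 8, 5, 11, 0]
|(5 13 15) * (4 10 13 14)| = 6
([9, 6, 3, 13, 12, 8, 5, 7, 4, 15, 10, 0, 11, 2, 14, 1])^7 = [4, 0, 3, 13, 6, 15, 9, 7, 1, 12, 10, 8, 5, 2, 14, 11]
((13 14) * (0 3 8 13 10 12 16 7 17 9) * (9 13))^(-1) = ((0 3 8 9)(7 17 13 14 10 12 16))^(-1) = (0 9 8 3)(7 16 12 10 14 13 17)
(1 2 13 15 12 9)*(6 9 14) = [0, 2, 13, 3, 4, 5, 9, 7, 8, 1, 10, 11, 14, 15, 6, 12] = (1 2 13 15 12 14 6 9)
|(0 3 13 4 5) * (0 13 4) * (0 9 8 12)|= |(0 3 4 5 13 9 8 12)|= 8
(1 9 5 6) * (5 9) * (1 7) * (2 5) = (9)(1 2 5 6 7) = [0, 2, 5, 3, 4, 6, 7, 1, 8, 9]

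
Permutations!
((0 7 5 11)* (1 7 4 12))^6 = ((0 4 12 1 7 5 11))^6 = (0 11 5 7 1 12 4)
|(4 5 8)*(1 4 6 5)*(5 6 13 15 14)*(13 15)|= 4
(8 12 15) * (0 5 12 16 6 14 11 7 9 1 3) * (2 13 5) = (0 2 13 5 12 15 8 16 6 14 11 7 9 1 3) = [2, 3, 13, 0, 4, 12, 14, 9, 16, 1, 10, 7, 15, 5, 11, 8, 6]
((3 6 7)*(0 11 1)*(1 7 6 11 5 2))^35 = ((0 5 2 1)(3 11 7))^35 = (0 1 2 5)(3 7 11)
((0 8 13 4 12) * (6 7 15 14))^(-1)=(0 12 4 13 8)(6 14 15 7)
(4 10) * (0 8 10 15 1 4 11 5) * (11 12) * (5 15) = (0 8 10 12 11 15 1 4 5) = [8, 4, 2, 3, 5, 0, 6, 7, 10, 9, 12, 15, 11, 13, 14, 1]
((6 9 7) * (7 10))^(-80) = ((6 9 10 7))^(-80) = (10)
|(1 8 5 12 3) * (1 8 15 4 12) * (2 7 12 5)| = 20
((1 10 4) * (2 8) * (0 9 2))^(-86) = ((0 9 2 8)(1 10 4))^(-86) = (0 2)(1 10 4)(8 9)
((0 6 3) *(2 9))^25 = ((0 6 3)(2 9))^25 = (0 6 3)(2 9)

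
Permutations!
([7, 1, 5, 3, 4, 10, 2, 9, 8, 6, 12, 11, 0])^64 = (12)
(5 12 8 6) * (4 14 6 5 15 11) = (4 14 6 15 11)(5 12 8) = [0, 1, 2, 3, 14, 12, 15, 7, 5, 9, 10, 4, 8, 13, 6, 11]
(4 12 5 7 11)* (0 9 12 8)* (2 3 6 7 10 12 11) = [9, 1, 3, 6, 8, 10, 7, 2, 0, 11, 12, 4, 5] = (0 9 11 4 8)(2 3 6 7)(5 10 12)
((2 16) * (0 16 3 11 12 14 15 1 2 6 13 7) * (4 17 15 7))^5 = ((0 16 6 13 4 17 15 1 2 3 11 12 14 7))^5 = (0 17 11 16 15 12 6 1 14 13 2 7 4 3)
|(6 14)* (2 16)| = 2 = |(2 16)(6 14)|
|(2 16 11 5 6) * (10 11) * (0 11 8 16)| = 15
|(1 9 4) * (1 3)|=4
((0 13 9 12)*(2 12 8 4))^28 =((0 13 9 8 4 2 12))^28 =(13)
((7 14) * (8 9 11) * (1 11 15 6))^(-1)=(1 6 15 9 8 11)(7 14)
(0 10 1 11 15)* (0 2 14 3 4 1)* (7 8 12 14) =(0 10)(1 11 15 2 7 8 12 14 3 4) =[10, 11, 7, 4, 1, 5, 6, 8, 12, 9, 0, 15, 14, 13, 3, 2]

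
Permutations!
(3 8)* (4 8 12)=[0, 1, 2, 12, 8, 5, 6, 7, 3, 9, 10, 11, 4]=(3 12 4 8)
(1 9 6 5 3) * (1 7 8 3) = (1 9 6 5)(3 7 8) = [0, 9, 2, 7, 4, 1, 5, 8, 3, 6]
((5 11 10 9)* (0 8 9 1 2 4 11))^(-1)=(0 5 9 8)(1 10 11 4 2)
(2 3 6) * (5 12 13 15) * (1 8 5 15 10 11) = (15)(1 8 5 12 13 10 11)(2 3 6) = [0, 8, 3, 6, 4, 12, 2, 7, 5, 9, 11, 1, 13, 10, 14, 15]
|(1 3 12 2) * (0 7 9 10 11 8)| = 12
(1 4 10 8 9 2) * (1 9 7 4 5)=[0, 5, 9, 3, 10, 1, 6, 4, 7, 2, 8]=(1 5)(2 9)(4 10 8 7)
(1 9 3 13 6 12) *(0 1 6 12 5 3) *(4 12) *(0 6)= (0 1 9 6 5 3 13 4 12)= [1, 9, 2, 13, 12, 3, 5, 7, 8, 6, 10, 11, 0, 4]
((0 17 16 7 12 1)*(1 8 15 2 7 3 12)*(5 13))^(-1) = ((0 17 16 3 12 8 15 2 7 1)(5 13))^(-1) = (0 1 7 2 15 8 12 3 16 17)(5 13)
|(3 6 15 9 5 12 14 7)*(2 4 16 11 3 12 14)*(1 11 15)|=36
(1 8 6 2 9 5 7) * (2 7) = (1 8 6 7)(2 9 5) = [0, 8, 9, 3, 4, 2, 7, 1, 6, 5]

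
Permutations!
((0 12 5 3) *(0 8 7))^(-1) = (0 7 8 3 5 12)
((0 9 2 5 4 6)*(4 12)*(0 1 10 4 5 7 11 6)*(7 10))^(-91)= ((0 9 2 10 4)(1 7 11 6)(5 12))^(-91)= (0 4 10 2 9)(1 7 11 6)(5 12)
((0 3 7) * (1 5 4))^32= (0 7 3)(1 4 5)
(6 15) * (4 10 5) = (4 10 5)(6 15) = [0, 1, 2, 3, 10, 4, 15, 7, 8, 9, 5, 11, 12, 13, 14, 6]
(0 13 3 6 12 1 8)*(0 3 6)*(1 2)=(0 13 6 12 2 1 8 3)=[13, 8, 1, 0, 4, 5, 12, 7, 3, 9, 10, 11, 2, 6]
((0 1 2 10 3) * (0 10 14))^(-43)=(0 1 2 14)(3 10)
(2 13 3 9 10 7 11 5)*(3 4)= (2 13 4 3 9 10 7 11 5)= [0, 1, 13, 9, 3, 2, 6, 11, 8, 10, 7, 5, 12, 4]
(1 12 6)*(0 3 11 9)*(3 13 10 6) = [13, 12, 2, 11, 4, 5, 1, 7, 8, 0, 6, 9, 3, 10] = (0 13 10 6 1 12 3 11 9)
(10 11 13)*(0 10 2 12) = (0 10 11 13 2 12) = [10, 1, 12, 3, 4, 5, 6, 7, 8, 9, 11, 13, 0, 2]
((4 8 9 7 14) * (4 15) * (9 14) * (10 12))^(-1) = (4 15 14 8)(7 9)(10 12)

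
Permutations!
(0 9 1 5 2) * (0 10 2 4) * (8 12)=(0 9 1 5 4)(2 10)(8 12)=[9, 5, 10, 3, 0, 4, 6, 7, 12, 1, 2, 11, 8]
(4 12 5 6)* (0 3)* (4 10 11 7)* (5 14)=(0 3)(4 12 14 5 6 10 11 7)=[3, 1, 2, 0, 12, 6, 10, 4, 8, 9, 11, 7, 14, 13, 5]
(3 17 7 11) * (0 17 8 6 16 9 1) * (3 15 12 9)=[17, 0, 2, 8, 4, 5, 16, 11, 6, 1, 10, 15, 9, 13, 14, 12, 3, 7]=(0 17 7 11 15 12 9 1)(3 8 6 16)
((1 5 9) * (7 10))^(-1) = (1 9 5)(7 10)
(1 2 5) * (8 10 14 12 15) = [0, 2, 5, 3, 4, 1, 6, 7, 10, 9, 14, 11, 15, 13, 12, 8] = (1 2 5)(8 10 14 12 15)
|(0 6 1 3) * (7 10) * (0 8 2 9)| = 14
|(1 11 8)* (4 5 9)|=|(1 11 8)(4 5 9)|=3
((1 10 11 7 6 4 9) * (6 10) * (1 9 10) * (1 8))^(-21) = (11)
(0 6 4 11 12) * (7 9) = (0 6 4 11 12)(7 9) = [6, 1, 2, 3, 11, 5, 4, 9, 8, 7, 10, 12, 0]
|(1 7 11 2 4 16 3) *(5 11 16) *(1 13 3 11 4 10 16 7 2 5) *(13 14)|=21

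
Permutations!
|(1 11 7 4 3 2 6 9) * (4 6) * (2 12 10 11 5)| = |(1 5 2 4 3 12 10 11 7 6 9)| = 11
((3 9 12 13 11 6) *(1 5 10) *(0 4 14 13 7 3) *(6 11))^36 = (0 4 14 13 6)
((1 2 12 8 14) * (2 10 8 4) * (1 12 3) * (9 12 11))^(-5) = (1 9)(2 14)(3 11)(4 8)(10 12)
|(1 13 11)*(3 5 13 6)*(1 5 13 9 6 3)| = |(1 3 13 11 5 9 6)| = 7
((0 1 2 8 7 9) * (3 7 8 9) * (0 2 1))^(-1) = (2 9)(3 7)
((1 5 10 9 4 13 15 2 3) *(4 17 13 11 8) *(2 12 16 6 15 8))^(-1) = ((1 5 10 9 17 13 8 4 11 2 3)(6 15 12 16))^(-1) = (1 3 2 11 4 8 13 17 9 10 5)(6 16 12 15)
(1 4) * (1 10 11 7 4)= (4 10 11 7)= [0, 1, 2, 3, 10, 5, 6, 4, 8, 9, 11, 7]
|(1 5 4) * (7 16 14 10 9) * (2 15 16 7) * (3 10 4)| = 10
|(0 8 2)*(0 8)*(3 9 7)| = 6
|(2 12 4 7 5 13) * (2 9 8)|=|(2 12 4 7 5 13 9 8)|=8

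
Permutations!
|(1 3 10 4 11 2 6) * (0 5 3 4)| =20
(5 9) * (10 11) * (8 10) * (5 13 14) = (5 9 13 14)(8 10 11) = [0, 1, 2, 3, 4, 9, 6, 7, 10, 13, 11, 8, 12, 14, 5]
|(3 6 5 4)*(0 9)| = |(0 9)(3 6 5 4)| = 4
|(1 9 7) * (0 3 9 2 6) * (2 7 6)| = |(0 3 9 6)(1 7)| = 4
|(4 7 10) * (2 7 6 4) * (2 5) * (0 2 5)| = |(0 2 7 10)(4 6)| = 4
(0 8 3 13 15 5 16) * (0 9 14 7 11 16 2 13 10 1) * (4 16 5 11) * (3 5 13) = (0 8 5 2 3 10 1)(4 16 9 14 7)(11 13 15) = [8, 0, 3, 10, 16, 2, 6, 4, 5, 14, 1, 13, 12, 15, 7, 11, 9]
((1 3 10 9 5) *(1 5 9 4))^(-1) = (1 4 10 3)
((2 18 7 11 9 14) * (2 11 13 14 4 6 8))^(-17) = ((2 18 7 13 14 11 9 4 6 8))^(-17) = (2 13 9 8 7 11 6 18 14 4)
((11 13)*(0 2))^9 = (0 2)(11 13)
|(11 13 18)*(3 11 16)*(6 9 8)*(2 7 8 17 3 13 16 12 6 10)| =|(2 7 8 10)(3 11 16 13 18 12 6 9 17)| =36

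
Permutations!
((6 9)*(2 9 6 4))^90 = ((2 9 4))^90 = (9)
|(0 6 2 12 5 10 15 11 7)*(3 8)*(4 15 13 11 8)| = 36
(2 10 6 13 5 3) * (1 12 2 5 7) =[0, 12, 10, 5, 4, 3, 13, 1, 8, 9, 6, 11, 2, 7] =(1 12 2 10 6 13 7)(3 5)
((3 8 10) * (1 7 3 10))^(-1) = (10)(1 8 3 7)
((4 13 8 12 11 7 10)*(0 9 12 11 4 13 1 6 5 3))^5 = ((0 9 12 4 1 6 5 3)(7 10 13 8 11))^5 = (13)(0 6 12 3 1 9 5 4)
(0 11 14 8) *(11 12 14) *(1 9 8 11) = (0 12 14 11 1 9 8) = [12, 9, 2, 3, 4, 5, 6, 7, 0, 8, 10, 1, 14, 13, 11]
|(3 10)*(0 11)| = |(0 11)(3 10)| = 2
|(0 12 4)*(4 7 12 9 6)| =4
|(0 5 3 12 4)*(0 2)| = |(0 5 3 12 4 2)| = 6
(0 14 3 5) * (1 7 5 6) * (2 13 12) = (0 14 3 6 1 7 5)(2 13 12) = [14, 7, 13, 6, 4, 0, 1, 5, 8, 9, 10, 11, 2, 12, 3]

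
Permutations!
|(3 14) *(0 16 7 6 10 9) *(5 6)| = 14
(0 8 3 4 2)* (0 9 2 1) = (0 8 3 4 1)(2 9) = [8, 0, 9, 4, 1, 5, 6, 7, 3, 2]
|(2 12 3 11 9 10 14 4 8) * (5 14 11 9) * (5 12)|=|(2 5 14 4 8)(3 9 10 11 12)|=5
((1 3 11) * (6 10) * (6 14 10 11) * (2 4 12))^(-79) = (1 3 6 11)(2 12 4)(10 14)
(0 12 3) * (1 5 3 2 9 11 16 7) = (0 12 2 9 11 16 7 1 5 3) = [12, 5, 9, 0, 4, 3, 6, 1, 8, 11, 10, 16, 2, 13, 14, 15, 7]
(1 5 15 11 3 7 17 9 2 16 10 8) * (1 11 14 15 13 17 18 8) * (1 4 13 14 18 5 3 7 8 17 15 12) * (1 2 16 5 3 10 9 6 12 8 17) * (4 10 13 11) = (1 13 15 18)(2 5 14 8 4 11 7 3 17 6 12)(9 16) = [0, 13, 5, 17, 11, 14, 12, 3, 4, 16, 10, 7, 2, 15, 8, 18, 9, 6, 1]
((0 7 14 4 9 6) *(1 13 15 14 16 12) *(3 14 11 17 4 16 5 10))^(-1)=(0 6 9 4 17 11 15 13 1 12 16 14 3 10 5 7)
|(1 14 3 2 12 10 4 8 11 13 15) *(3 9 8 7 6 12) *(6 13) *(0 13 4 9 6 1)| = 24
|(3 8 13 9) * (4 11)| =|(3 8 13 9)(4 11)| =4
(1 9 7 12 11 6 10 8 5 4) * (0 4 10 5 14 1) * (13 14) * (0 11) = (0 4 11 6 5 10 8 13 14 1 9 7 12) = [4, 9, 2, 3, 11, 10, 5, 12, 13, 7, 8, 6, 0, 14, 1]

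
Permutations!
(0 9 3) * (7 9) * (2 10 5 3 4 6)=(0 7 9 4 6 2 10 5 3)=[7, 1, 10, 0, 6, 3, 2, 9, 8, 4, 5]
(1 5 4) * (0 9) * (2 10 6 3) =(0 9)(1 5 4)(2 10 6 3) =[9, 5, 10, 2, 1, 4, 3, 7, 8, 0, 6]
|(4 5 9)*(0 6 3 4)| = 6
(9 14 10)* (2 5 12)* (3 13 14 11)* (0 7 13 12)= (0 7 13 14 10 9 11 3 12 2 5)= [7, 1, 5, 12, 4, 0, 6, 13, 8, 11, 9, 3, 2, 14, 10]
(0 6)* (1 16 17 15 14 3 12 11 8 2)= (0 6)(1 16 17 15 14 3 12 11 8 2)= [6, 16, 1, 12, 4, 5, 0, 7, 2, 9, 10, 8, 11, 13, 3, 14, 17, 15]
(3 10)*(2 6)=(2 6)(3 10)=[0, 1, 6, 10, 4, 5, 2, 7, 8, 9, 3]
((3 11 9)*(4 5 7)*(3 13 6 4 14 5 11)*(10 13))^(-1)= (4 6 13 10 9 11)(5 14 7)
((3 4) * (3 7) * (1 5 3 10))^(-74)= (1 7 3)(4 5 10)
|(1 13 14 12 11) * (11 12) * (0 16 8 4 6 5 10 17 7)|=36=|(0 16 8 4 6 5 10 17 7)(1 13 14 11)|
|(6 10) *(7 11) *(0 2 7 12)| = 10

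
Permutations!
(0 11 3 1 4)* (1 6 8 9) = (0 11 3 6 8 9 1 4) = [11, 4, 2, 6, 0, 5, 8, 7, 9, 1, 10, 3]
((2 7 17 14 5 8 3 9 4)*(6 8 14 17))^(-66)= (17)(2 3 7 9 6 4 8)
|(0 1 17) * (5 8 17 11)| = 6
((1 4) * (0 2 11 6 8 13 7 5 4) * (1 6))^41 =((0 2 11 1)(4 6 8 13 7 5))^41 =(0 2 11 1)(4 5 7 13 8 6)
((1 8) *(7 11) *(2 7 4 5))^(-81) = ((1 8)(2 7 11 4 5))^(-81) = (1 8)(2 5 4 11 7)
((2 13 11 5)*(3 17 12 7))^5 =(2 13 11 5)(3 17 12 7)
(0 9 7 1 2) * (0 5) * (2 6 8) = [9, 6, 5, 3, 4, 0, 8, 1, 2, 7] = (0 9 7 1 6 8 2 5)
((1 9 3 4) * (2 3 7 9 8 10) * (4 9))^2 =(1 10 3 7)(2 9 4 8)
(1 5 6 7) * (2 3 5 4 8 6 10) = [0, 4, 3, 5, 8, 10, 7, 1, 6, 9, 2] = (1 4 8 6 7)(2 3 5 10)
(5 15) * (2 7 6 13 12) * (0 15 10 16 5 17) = (0 15 17)(2 7 6 13 12)(5 10 16) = [15, 1, 7, 3, 4, 10, 13, 6, 8, 9, 16, 11, 2, 12, 14, 17, 5, 0]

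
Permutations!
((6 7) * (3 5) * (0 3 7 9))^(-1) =(0 9 6 7 5 3) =((0 3 5 7 6 9))^(-1)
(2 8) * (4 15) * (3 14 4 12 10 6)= (2 8)(3 14 4 15 12 10 6)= [0, 1, 8, 14, 15, 5, 3, 7, 2, 9, 6, 11, 10, 13, 4, 12]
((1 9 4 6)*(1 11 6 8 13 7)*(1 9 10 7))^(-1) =(1 13 8 4 9 7 10)(6 11)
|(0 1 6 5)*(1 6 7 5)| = |(0 6 1 7 5)| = 5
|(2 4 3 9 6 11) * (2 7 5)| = 8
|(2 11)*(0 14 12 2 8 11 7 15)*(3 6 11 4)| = 30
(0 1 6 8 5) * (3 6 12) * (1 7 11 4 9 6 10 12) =(0 7 11 4 9 6 8 5)(3 10 12) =[7, 1, 2, 10, 9, 0, 8, 11, 5, 6, 12, 4, 3]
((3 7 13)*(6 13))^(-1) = ((3 7 6 13))^(-1) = (3 13 6 7)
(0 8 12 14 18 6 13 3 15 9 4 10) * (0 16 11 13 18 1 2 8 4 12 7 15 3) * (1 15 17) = [4, 2, 8, 3, 10, 5, 18, 17, 7, 12, 16, 13, 14, 0, 15, 9, 11, 1, 6] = (0 4 10 16 11 13)(1 2 8 7 17)(6 18)(9 12 14 15)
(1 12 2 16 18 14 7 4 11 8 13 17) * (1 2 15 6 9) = (1 12 15 6 9)(2 16 18 14 7 4 11 8 13 17) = [0, 12, 16, 3, 11, 5, 9, 4, 13, 1, 10, 8, 15, 17, 7, 6, 18, 2, 14]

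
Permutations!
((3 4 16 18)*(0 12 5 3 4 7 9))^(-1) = (0 9 7 3 5 12)(4 18 16)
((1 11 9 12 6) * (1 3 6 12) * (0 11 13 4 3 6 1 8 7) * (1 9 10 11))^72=(13)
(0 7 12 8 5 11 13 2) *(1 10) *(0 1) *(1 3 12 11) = [7, 10, 3, 12, 4, 1, 6, 11, 5, 9, 0, 13, 8, 2] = (0 7 11 13 2 3 12 8 5 1 10)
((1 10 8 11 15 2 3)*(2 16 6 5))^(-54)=((1 10 8 11 15 16 6 5 2 3))^(-54)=(1 6 8 2 15)(3 16 10 5 11)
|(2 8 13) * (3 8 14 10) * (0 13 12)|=8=|(0 13 2 14 10 3 8 12)|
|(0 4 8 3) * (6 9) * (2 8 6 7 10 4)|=20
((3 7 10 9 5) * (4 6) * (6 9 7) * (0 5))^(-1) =((0 5 3 6 4 9)(7 10))^(-1) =(0 9 4 6 3 5)(7 10)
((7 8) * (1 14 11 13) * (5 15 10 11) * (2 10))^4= (1 2)(5 11)(10 14)(13 15)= ((1 14 5 15 2 10 11 13)(7 8))^4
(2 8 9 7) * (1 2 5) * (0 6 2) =(0 6 2 8 9 7 5 1) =[6, 0, 8, 3, 4, 1, 2, 5, 9, 7]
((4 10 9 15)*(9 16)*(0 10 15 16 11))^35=(0 11 10)(4 15)(9 16)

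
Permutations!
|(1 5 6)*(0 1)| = |(0 1 5 6)| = 4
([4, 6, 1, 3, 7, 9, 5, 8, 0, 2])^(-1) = [8, 2, 9, 3, 0, 6, 1, 4, 7, 5]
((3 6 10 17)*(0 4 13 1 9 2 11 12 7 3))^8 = (0 7 1 10 11 4 3 9 17 12 13 6 2)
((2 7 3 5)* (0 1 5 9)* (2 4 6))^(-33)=((0 1 5 4 6 2 7 3 9))^(-33)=(0 4 7)(1 6 3)(2 9 5)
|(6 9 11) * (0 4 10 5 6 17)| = |(0 4 10 5 6 9 11 17)| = 8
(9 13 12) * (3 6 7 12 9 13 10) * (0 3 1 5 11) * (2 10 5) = (0 3 6 7 12 13 9 5 11)(1 2 10) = [3, 2, 10, 6, 4, 11, 7, 12, 8, 5, 1, 0, 13, 9]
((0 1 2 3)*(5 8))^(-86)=((0 1 2 3)(5 8))^(-86)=(8)(0 2)(1 3)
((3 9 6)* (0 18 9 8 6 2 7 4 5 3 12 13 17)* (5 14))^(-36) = (0 14 13 7 6 9 3)(2 8 18 5 17 4 12) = ((0 18 9 2 7 4 14 5 3 8 6 12 13 17))^(-36)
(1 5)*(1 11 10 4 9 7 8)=[0, 5, 2, 3, 9, 11, 6, 8, 1, 7, 4, 10]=(1 5 11 10 4 9 7 8)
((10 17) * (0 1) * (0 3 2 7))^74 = ((0 1 3 2 7)(10 17))^74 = (17)(0 7 2 3 1)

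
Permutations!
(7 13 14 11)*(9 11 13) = [0, 1, 2, 3, 4, 5, 6, 9, 8, 11, 10, 7, 12, 14, 13] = (7 9 11)(13 14)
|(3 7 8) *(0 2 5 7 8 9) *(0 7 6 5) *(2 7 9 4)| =4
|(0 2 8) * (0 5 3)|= |(0 2 8 5 3)|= 5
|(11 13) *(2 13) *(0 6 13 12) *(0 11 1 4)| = 15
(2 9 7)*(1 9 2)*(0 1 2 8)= [1, 9, 8, 3, 4, 5, 6, 2, 0, 7]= (0 1 9 7 2 8)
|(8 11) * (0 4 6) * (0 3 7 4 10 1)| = |(0 10 1)(3 7 4 6)(8 11)| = 12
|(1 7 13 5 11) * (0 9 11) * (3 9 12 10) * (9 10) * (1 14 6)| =10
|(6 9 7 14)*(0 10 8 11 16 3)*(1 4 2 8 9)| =13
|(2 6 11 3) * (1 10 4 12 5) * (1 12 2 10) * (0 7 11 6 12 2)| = 6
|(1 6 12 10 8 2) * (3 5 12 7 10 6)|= 9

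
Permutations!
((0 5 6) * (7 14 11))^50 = ((0 5 6)(7 14 11))^50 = (0 6 5)(7 11 14)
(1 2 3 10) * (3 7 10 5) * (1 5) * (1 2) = (2 7 10 5 3) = [0, 1, 7, 2, 4, 3, 6, 10, 8, 9, 5]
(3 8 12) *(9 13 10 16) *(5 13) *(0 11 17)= [11, 1, 2, 8, 4, 13, 6, 7, 12, 5, 16, 17, 3, 10, 14, 15, 9, 0]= (0 11 17)(3 8 12)(5 13 10 16 9)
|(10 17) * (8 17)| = |(8 17 10)| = 3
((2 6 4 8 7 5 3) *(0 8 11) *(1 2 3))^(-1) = (0 11 4 6 2 1 5 7 8)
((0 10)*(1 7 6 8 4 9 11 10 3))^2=((0 3 1 7 6 8 4 9 11 10))^2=(0 1 6 4 11)(3 7 8 9 10)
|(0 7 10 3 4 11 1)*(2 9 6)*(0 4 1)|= 21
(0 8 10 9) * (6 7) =[8, 1, 2, 3, 4, 5, 7, 6, 10, 0, 9] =(0 8 10 9)(6 7)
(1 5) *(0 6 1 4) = [6, 5, 2, 3, 0, 4, 1] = (0 6 1 5 4)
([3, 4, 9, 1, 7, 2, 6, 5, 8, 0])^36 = (0 7)(1 2)(3 5)(4 9)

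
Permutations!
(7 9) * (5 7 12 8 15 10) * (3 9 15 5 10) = (3 9 12 8 5 7 15) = [0, 1, 2, 9, 4, 7, 6, 15, 5, 12, 10, 11, 8, 13, 14, 3]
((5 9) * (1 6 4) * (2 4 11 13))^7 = ((1 6 11 13 2 4)(5 9))^7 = (1 6 11 13 2 4)(5 9)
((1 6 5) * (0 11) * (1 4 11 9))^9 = (0 1 5 11 9 6 4)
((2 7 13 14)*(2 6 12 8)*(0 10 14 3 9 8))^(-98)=(0 14 12 10 6)(2 9 13)(3 7 8)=((0 10 14 6 12)(2 7 13 3 9 8))^(-98)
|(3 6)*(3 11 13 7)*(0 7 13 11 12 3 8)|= 3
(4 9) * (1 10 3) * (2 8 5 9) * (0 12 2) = (0 12 2 8 5 9 4)(1 10 3) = [12, 10, 8, 1, 0, 9, 6, 7, 5, 4, 3, 11, 2]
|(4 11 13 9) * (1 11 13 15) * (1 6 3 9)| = 8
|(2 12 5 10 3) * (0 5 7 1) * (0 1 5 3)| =|(0 3 2 12 7 5 10)| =7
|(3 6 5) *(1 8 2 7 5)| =7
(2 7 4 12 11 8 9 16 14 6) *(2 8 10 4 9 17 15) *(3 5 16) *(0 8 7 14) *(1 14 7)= [8, 14, 7, 5, 12, 16, 1, 9, 17, 3, 4, 10, 11, 13, 6, 2, 0, 15]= (0 8 17 15 2 7 9 3 5 16)(1 14 6)(4 12 11 10)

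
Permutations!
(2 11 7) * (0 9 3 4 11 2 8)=(0 9 3 4 11 7 8)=[9, 1, 2, 4, 11, 5, 6, 8, 0, 3, 10, 7]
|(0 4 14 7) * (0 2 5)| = 6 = |(0 4 14 7 2 5)|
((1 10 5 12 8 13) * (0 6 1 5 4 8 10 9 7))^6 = (13)(0 6 1 9 7)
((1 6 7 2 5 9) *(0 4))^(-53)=(0 4)(1 6 7 2 5 9)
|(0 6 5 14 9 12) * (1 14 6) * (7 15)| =10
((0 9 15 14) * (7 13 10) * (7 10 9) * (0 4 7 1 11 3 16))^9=((0 1 11 3 16)(4 7 13 9 15 14))^9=(0 16 3 11 1)(4 9)(7 15)(13 14)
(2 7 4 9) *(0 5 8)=(0 5 8)(2 7 4 9)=[5, 1, 7, 3, 9, 8, 6, 4, 0, 2]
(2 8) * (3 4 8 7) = (2 7 3 4 8) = [0, 1, 7, 4, 8, 5, 6, 3, 2]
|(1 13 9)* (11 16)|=6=|(1 13 9)(11 16)|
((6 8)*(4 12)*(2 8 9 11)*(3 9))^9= ((2 8 6 3 9 11)(4 12))^9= (2 3)(4 12)(6 11)(8 9)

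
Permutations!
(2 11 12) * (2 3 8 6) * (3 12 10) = (12)(2 11 10 3 8 6) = [0, 1, 11, 8, 4, 5, 2, 7, 6, 9, 3, 10, 12]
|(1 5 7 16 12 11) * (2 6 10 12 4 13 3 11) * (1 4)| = 4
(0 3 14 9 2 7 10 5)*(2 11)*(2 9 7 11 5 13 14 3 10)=[10, 1, 11, 3, 4, 0, 6, 2, 8, 5, 13, 9, 12, 14, 7]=(0 10 13 14 7 2 11 9 5)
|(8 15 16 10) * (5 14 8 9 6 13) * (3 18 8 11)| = |(3 18 8 15 16 10 9 6 13 5 14 11)| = 12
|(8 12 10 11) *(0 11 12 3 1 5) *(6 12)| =|(0 11 8 3 1 5)(6 12 10)| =6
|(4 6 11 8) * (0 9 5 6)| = 7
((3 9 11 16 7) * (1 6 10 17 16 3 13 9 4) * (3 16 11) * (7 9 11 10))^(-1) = (1 4 3 9 16 11 13 7 6)(10 17)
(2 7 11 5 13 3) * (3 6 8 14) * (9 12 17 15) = [0, 1, 7, 2, 4, 13, 8, 11, 14, 12, 10, 5, 17, 6, 3, 9, 16, 15] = (2 7 11 5 13 6 8 14 3)(9 12 17 15)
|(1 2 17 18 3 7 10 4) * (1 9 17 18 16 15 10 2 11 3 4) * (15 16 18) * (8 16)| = 28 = |(1 11 3 7 2 15 10)(4 9 17 18)(8 16)|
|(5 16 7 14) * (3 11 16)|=6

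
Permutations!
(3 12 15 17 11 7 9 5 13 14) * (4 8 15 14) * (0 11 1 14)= [11, 14, 2, 12, 8, 13, 6, 9, 15, 5, 10, 7, 0, 4, 3, 17, 16, 1]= (0 11 7 9 5 13 4 8 15 17 1 14 3 12)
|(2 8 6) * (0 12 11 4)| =12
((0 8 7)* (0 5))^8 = (8)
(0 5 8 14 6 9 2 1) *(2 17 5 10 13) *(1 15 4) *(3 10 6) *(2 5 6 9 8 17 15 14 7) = [9, 0, 14, 10, 1, 17, 8, 2, 7, 15, 13, 11, 12, 5, 3, 4, 16, 6] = (0 9 15 4 1)(2 14 3 10 13 5 17 6 8 7)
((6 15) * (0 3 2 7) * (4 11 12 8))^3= ((0 3 2 7)(4 11 12 8)(6 15))^3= (0 7 2 3)(4 8 12 11)(6 15)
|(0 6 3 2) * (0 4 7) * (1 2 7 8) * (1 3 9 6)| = |(0 1 2 4 8 3 7)(6 9)| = 14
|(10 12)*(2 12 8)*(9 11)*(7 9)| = |(2 12 10 8)(7 9 11)| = 12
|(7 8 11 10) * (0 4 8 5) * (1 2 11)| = 9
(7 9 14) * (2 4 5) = (2 4 5)(7 9 14) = [0, 1, 4, 3, 5, 2, 6, 9, 8, 14, 10, 11, 12, 13, 7]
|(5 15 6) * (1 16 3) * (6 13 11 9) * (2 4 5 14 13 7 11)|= 30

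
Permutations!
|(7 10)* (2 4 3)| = 6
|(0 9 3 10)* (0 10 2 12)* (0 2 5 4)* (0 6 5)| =|(0 9 3)(2 12)(4 6 5)| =6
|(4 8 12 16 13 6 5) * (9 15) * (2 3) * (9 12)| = 18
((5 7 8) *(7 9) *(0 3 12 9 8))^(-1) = ((0 3 12 9 7)(5 8))^(-1) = (0 7 9 12 3)(5 8)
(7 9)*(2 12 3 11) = (2 12 3 11)(7 9) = [0, 1, 12, 11, 4, 5, 6, 9, 8, 7, 10, 2, 3]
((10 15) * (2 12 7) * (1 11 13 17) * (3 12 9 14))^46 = (1 13)(2 12 14)(3 9 7)(11 17)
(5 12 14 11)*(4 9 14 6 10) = (4 9 14 11 5 12 6 10) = [0, 1, 2, 3, 9, 12, 10, 7, 8, 14, 4, 5, 6, 13, 11]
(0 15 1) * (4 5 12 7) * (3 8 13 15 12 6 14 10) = (0 12 7 4 5 6 14 10 3 8 13 15 1) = [12, 0, 2, 8, 5, 6, 14, 4, 13, 9, 3, 11, 7, 15, 10, 1]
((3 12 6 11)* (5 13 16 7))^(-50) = ((3 12 6 11)(5 13 16 7))^(-50) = (3 6)(5 16)(7 13)(11 12)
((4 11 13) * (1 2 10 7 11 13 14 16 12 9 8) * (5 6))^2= ((1 2 10 7 11 14 16 12 9 8)(4 13)(5 6))^2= (1 10 11 16 9)(2 7 14 12 8)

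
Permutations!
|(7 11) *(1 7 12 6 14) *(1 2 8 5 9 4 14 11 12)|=|(1 7 12 6 11)(2 8 5 9 4 14)|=30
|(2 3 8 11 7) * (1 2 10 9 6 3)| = 14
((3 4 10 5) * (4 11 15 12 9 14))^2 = ((3 11 15 12 9 14 4 10 5))^2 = (3 15 9 4 5 11 12 14 10)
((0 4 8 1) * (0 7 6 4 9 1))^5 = (0 4 7 9 8 6 1)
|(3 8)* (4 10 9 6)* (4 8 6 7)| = 12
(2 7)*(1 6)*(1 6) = (2 7) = [0, 1, 7, 3, 4, 5, 6, 2]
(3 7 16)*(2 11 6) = [0, 1, 11, 7, 4, 5, 2, 16, 8, 9, 10, 6, 12, 13, 14, 15, 3] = (2 11 6)(3 7 16)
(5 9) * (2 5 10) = (2 5 9 10) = [0, 1, 5, 3, 4, 9, 6, 7, 8, 10, 2]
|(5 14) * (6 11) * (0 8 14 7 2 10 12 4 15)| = 10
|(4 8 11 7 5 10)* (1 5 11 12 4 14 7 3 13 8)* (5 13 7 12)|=24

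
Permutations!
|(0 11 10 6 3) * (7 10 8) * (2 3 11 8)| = |(0 8 7 10 6 11 2 3)| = 8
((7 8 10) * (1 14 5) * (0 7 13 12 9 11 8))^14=((0 7)(1 14 5)(8 10 13 12 9 11))^14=(1 5 14)(8 13 9)(10 12 11)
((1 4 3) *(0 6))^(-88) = (6)(1 3 4)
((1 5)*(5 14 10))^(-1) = ((1 14 10 5))^(-1) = (1 5 10 14)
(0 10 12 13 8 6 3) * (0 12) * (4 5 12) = [10, 1, 2, 4, 5, 12, 3, 7, 6, 9, 0, 11, 13, 8] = (0 10)(3 4 5 12 13 8 6)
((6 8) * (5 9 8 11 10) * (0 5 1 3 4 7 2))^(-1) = (0 2 7 4 3 1 10 11 6 8 9 5)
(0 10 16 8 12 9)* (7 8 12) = (0 10 16 12 9)(7 8) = [10, 1, 2, 3, 4, 5, 6, 8, 7, 0, 16, 11, 9, 13, 14, 15, 12]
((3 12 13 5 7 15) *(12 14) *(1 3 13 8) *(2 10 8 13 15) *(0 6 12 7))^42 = (15)(0 12 5 6 13)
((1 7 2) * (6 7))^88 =((1 6 7 2))^88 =(7)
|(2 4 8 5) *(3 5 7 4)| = |(2 3 5)(4 8 7)| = 3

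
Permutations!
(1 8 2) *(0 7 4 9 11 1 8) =(0 7 4 9 11 1)(2 8) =[7, 0, 8, 3, 9, 5, 6, 4, 2, 11, 10, 1]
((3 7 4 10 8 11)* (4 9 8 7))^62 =(3 11 8 9 7 10 4)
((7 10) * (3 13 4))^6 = (13)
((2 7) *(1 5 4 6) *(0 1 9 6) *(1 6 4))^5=(0 6 9 4)(1 5)(2 7)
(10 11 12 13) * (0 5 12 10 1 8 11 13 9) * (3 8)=(0 5 12 9)(1 3 8 11 10 13)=[5, 3, 2, 8, 4, 12, 6, 7, 11, 0, 13, 10, 9, 1]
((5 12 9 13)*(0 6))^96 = ((0 6)(5 12 9 13))^96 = (13)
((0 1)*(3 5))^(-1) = ((0 1)(3 5))^(-1) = (0 1)(3 5)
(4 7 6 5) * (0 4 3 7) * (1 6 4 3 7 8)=(0 3 8 1 6 5 7 4)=[3, 6, 2, 8, 0, 7, 5, 4, 1]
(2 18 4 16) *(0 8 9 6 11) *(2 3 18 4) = [8, 1, 4, 18, 16, 5, 11, 7, 9, 6, 10, 0, 12, 13, 14, 15, 3, 17, 2] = (0 8 9 6 11)(2 4 16 3 18)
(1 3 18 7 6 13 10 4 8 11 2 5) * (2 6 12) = (1 3 18 7 12 2 5)(4 8 11 6 13 10) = [0, 3, 5, 18, 8, 1, 13, 12, 11, 9, 4, 6, 2, 10, 14, 15, 16, 17, 7]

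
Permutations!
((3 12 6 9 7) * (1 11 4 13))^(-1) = ((1 11 4 13)(3 12 6 9 7))^(-1) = (1 13 4 11)(3 7 9 6 12)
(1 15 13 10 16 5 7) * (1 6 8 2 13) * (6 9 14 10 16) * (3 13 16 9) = (1 15)(2 16 5 7 3 13 9 14 10 6 8) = [0, 15, 16, 13, 4, 7, 8, 3, 2, 14, 6, 11, 12, 9, 10, 1, 5]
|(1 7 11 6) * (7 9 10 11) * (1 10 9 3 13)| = |(1 3 13)(6 10 11)| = 3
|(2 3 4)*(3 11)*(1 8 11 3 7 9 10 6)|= |(1 8 11 7 9 10 6)(2 3 4)|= 21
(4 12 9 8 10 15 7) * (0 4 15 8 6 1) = (0 4 12 9 6 1)(7 15)(8 10) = [4, 0, 2, 3, 12, 5, 1, 15, 10, 6, 8, 11, 9, 13, 14, 7]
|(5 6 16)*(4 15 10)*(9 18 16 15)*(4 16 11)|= 20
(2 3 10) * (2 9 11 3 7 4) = (2 7 4)(3 10 9 11) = [0, 1, 7, 10, 2, 5, 6, 4, 8, 11, 9, 3]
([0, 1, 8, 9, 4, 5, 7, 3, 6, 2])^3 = (2 7)(3 8)(6 9)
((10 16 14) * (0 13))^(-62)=((0 13)(10 16 14))^(-62)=(10 16 14)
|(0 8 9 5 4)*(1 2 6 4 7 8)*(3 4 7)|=10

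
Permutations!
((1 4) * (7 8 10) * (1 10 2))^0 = (10)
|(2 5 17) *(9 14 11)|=3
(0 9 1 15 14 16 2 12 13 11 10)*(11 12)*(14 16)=(0 9 1 15 16 2 11 10)(12 13)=[9, 15, 11, 3, 4, 5, 6, 7, 8, 1, 0, 10, 13, 12, 14, 16, 2]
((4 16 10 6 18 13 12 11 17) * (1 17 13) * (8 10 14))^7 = (1 6 8 16 17 18 10 14 4)(11 13 12)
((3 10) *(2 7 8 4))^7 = ((2 7 8 4)(3 10))^7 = (2 4 8 7)(3 10)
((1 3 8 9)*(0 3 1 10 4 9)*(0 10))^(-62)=((0 3 8 10 4 9))^(-62)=(0 4 8)(3 9 10)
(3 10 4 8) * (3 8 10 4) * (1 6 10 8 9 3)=(1 6 10)(3 4 8 9)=[0, 6, 2, 4, 8, 5, 10, 7, 9, 3, 1]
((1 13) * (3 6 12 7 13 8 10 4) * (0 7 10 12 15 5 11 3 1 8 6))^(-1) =((0 7 13 8 12 10 4 1 6 15 5 11 3))^(-1) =(0 3 11 5 15 6 1 4 10 12 8 13 7)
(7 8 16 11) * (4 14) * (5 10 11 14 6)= (4 6 5 10 11 7 8 16 14)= [0, 1, 2, 3, 6, 10, 5, 8, 16, 9, 11, 7, 12, 13, 4, 15, 14]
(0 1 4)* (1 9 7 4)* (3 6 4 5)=(0 9 7 5 3 6 4)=[9, 1, 2, 6, 0, 3, 4, 5, 8, 7]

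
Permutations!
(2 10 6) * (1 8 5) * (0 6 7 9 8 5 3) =(0 6 2 10 7 9 8 3)(1 5) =[6, 5, 10, 0, 4, 1, 2, 9, 3, 8, 7]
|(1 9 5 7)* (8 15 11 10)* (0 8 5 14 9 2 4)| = |(0 8 15 11 10 5 7 1 2 4)(9 14)| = 10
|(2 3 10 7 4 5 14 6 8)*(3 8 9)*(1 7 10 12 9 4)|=|(1 7)(2 8)(3 12 9)(4 5 14 6)|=12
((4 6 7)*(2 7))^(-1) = ((2 7 4 6))^(-1) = (2 6 4 7)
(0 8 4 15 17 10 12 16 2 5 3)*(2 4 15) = [8, 1, 5, 0, 2, 3, 6, 7, 15, 9, 12, 11, 16, 13, 14, 17, 4, 10] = (0 8 15 17 10 12 16 4 2 5 3)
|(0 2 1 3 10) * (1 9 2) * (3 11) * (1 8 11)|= |(0 8 11 3 10)(2 9)|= 10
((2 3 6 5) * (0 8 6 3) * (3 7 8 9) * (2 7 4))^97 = ((0 9 3 4 2)(5 7 8 6))^97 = (0 3 2 9 4)(5 7 8 6)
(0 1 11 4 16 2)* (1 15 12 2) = [15, 11, 0, 3, 16, 5, 6, 7, 8, 9, 10, 4, 2, 13, 14, 12, 1] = (0 15 12 2)(1 11 4 16)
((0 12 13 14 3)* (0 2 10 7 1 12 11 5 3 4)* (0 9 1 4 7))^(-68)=(0 2 5)(1 13 7 9 12 14 4)(3 11 10)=((0 11 5 3 2 10)(1 12 13 14 7 4 9))^(-68)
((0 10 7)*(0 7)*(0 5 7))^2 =(0 5)(7 10)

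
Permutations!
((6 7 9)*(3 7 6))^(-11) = ((3 7 9))^(-11) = (3 7 9)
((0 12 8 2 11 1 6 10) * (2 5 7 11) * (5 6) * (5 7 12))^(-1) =((0 5 12 8 6 10)(1 7 11))^(-1) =(0 10 6 8 12 5)(1 11 7)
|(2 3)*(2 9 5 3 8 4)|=3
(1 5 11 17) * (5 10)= [0, 10, 2, 3, 4, 11, 6, 7, 8, 9, 5, 17, 12, 13, 14, 15, 16, 1]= (1 10 5 11 17)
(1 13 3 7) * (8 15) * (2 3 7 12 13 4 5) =[0, 4, 3, 12, 5, 2, 6, 1, 15, 9, 10, 11, 13, 7, 14, 8] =(1 4 5 2 3 12 13 7)(8 15)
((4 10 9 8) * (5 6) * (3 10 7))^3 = ((3 10 9 8 4 7)(5 6))^3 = (3 8)(4 10)(5 6)(7 9)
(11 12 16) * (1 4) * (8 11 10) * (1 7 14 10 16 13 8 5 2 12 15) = (16)(1 4 7 14 10 5 2 12 13 8 11 15) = [0, 4, 12, 3, 7, 2, 6, 14, 11, 9, 5, 15, 13, 8, 10, 1, 16]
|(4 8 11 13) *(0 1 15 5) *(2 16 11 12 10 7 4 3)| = |(0 1 15 5)(2 16 11 13 3)(4 8 12 10 7)| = 20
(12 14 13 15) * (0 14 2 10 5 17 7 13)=[14, 1, 10, 3, 4, 17, 6, 13, 8, 9, 5, 11, 2, 15, 0, 12, 16, 7]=(0 14)(2 10 5 17 7 13 15 12)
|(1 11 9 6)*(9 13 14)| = 6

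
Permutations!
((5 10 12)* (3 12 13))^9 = ((3 12 5 10 13))^9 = (3 13 10 5 12)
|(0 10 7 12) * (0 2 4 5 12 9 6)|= 20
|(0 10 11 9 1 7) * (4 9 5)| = 8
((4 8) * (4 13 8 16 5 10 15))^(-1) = (4 15 10 5 16)(8 13) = ((4 16 5 10 15)(8 13))^(-1)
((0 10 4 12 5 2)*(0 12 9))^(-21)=(12)(0 9 4 10)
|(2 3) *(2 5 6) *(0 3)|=5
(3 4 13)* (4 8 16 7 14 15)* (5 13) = (3 8 16 7 14 15 4 5 13) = [0, 1, 2, 8, 5, 13, 6, 14, 16, 9, 10, 11, 12, 3, 15, 4, 7]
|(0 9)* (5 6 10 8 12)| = 10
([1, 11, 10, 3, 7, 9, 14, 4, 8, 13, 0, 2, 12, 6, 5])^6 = (0 1 11 2 10)(5 9 13 6 14)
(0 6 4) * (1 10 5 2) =(0 6 4)(1 10 5 2) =[6, 10, 1, 3, 0, 2, 4, 7, 8, 9, 5]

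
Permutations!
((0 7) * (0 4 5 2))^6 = (0 7 4 5 2)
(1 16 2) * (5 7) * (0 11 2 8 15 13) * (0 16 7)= (0 11 2 1 7 5)(8 15 13 16)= [11, 7, 1, 3, 4, 0, 6, 5, 15, 9, 10, 2, 12, 16, 14, 13, 8]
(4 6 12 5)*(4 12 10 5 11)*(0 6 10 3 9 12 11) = [6, 1, 2, 9, 10, 11, 3, 7, 8, 12, 5, 4, 0] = (0 6 3 9 12)(4 10 5 11)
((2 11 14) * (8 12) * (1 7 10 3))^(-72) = (14)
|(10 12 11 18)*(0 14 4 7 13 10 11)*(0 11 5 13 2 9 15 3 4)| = 6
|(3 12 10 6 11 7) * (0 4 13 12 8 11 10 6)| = 12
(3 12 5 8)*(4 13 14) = (3 12 5 8)(4 13 14) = [0, 1, 2, 12, 13, 8, 6, 7, 3, 9, 10, 11, 5, 14, 4]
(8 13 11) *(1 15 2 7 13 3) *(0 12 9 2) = [12, 15, 7, 1, 4, 5, 6, 13, 3, 2, 10, 8, 9, 11, 14, 0] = (0 12 9 2 7 13 11 8 3 1 15)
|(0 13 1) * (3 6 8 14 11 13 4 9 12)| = |(0 4 9 12 3 6 8 14 11 13 1)| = 11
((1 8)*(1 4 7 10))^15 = (10)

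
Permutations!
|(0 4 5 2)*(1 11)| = 4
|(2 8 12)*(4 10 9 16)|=|(2 8 12)(4 10 9 16)|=12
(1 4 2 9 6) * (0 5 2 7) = (0 5 2 9 6 1 4 7) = [5, 4, 9, 3, 7, 2, 1, 0, 8, 6]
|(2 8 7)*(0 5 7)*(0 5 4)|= 4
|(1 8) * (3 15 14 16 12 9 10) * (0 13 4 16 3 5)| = |(0 13 4 16 12 9 10 5)(1 8)(3 15 14)| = 24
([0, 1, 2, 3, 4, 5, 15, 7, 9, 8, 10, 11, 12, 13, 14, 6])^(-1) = [0, 1, 2, 3, 4, 5, 15, 7, 9, 8, 10, 11, 12, 13, 14, 6]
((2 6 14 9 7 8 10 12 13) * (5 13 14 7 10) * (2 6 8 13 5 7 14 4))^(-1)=((2 8 7 13 6 14 9 10 12 4))^(-1)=(2 4 12 10 9 14 6 13 7 8)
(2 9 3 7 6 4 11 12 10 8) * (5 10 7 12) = (2 9 3 12 7 6 4 11 5 10 8) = [0, 1, 9, 12, 11, 10, 4, 6, 2, 3, 8, 5, 7]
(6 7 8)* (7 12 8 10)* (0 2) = (0 2)(6 12 8)(7 10) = [2, 1, 0, 3, 4, 5, 12, 10, 6, 9, 7, 11, 8]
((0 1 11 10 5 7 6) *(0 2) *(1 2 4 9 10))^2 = ((0 2)(1 11)(4 9 10 5 7 6))^2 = (11)(4 10 7)(5 6 9)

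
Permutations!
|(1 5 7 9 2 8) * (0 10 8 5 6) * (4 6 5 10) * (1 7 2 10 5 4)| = |(0 1 4 6)(2 5)(7 9 10 8)| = 4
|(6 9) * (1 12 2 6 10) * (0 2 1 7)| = |(0 2 6 9 10 7)(1 12)| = 6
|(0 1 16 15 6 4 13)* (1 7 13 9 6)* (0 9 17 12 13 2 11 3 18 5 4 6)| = |(0 7 2 11 3 18 5 4 17 12 13 9)(1 16 15)| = 12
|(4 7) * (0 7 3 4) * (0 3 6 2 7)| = |(2 7 3 4 6)| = 5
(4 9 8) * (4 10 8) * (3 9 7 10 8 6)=(3 9 4 7 10 6)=[0, 1, 2, 9, 7, 5, 3, 10, 8, 4, 6]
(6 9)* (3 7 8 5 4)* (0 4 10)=[4, 1, 2, 7, 3, 10, 9, 8, 5, 6, 0]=(0 4 3 7 8 5 10)(6 9)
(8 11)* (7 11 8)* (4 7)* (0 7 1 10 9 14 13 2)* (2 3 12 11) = (0 7 2)(1 10 9 14 13 3 12 11 4) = [7, 10, 0, 12, 1, 5, 6, 2, 8, 14, 9, 4, 11, 3, 13]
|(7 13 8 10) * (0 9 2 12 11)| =|(0 9 2 12 11)(7 13 8 10)| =20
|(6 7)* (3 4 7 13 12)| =|(3 4 7 6 13 12)| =6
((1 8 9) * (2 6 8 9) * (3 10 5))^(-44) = (2 6 8)(3 10 5)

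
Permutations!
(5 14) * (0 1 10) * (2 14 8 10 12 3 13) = (0 1 12 3 13 2 14 5 8 10) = [1, 12, 14, 13, 4, 8, 6, 7, 10, 9, 0, 11, 3, 2, 5]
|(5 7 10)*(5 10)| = |(10)(5 7)| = 2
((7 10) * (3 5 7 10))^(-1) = (10)(3 7 5)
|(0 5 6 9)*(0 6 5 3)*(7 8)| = |(0 3)(6 9)(7 8)| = 2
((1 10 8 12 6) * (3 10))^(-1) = ((1 3 10 8 12 6))^(-1) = (1 6 12 8 10 3)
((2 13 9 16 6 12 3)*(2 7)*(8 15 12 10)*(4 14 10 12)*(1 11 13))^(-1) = (1 2 7 3 12 6 16 9 13 11)(4 15 8 10 14)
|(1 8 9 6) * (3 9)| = 5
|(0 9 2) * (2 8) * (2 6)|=5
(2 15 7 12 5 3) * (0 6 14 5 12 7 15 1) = [6, 0, 1, 2, 4, 3, 14, 7, 8, 9, 10, 11, 12, 13, 5, 15] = (15)(0 6 14 5 3 2 1)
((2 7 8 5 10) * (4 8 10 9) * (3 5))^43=(2 7 10)(3 4 5 8 9)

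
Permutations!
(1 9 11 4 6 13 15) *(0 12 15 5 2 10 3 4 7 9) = [12, 0, 10, 4, 6, 2, 13, 9, 8, 11, 3, 7, 15, 5, 14, 1] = (0 12 15 1)(2 10 3 4 6 13 5)(7 9 11)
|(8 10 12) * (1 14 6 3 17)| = 15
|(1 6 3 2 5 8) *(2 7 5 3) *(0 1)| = |(0 1 6 2 3 7 5 8)| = 8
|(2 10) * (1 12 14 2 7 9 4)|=8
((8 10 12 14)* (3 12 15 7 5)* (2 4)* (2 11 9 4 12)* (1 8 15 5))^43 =(1 5 12 7 10 2 15 8 3 14)(4 11 9) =((1 8 10 5 3 2 12 14 15 7)(4 11 9))^43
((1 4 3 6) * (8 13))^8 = ((1 4 3 6)(8 13))^8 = (13)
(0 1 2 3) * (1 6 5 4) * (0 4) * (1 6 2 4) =(0 2 3 1 4 6 5) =[2, 4, 3, 1, 6, 0, 5]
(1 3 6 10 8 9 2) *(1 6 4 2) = (1 3 4 2 6 10 8 9) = [0, 3, 6, 4, 2, 5, 10, 7, 9, 1, 8]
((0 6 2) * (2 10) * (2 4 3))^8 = ((0 6 10 4 3 2))^8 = (0 10 3)(2 6 4)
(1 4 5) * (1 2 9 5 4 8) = (1 8)(2 9 5) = [0, 8, 9, 3, 4, 2, 6, 7, 1, 5]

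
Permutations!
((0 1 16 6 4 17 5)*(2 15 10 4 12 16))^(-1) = (0 5 17 4 10 15 2 1)(6 16 12) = ((0 1 2 15 10 4 17 5)(6 12 16))^(-1)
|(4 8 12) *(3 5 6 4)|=|(3 5 6 4 8 12)|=6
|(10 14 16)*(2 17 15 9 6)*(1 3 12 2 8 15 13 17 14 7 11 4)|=|(1 3 12 2 14 16 10 7 11 4)(6 8 15 9)(13 17)|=20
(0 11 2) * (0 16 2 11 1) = (0 1)(2 16) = [1, 0, 16, 3, 4, 5, 6, 7, 8, 9, 10, 11, 12, 13, 14, 15, 2]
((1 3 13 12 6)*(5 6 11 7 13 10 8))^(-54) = (7 12)(11 13)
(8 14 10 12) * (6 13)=(6 13)(8 14 10 12)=[0, 1, 2, 3, 4, 5, 13, 7, 14, 9, 12, 11, 8, 6, 10]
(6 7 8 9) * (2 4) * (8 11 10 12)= (2 4)(6 7 11 10 12 8 9)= [0, 1, 4, 3, 2, 5, 7, 11, 9, 6, 12, 10, 8]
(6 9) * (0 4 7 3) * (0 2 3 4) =(2 3)(4 7)(6 9) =[0, 1, 3, 2, 7, 5, 9, 4, 8, 6]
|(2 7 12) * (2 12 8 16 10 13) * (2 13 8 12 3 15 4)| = |(2 7 12 3 15 4)(8 16 10)| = 6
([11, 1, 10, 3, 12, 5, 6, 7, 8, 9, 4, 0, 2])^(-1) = [11, 1, 12, 3, 10, 5, 6, 7, 8, 9, 2, 0, 4]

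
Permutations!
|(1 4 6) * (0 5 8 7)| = 12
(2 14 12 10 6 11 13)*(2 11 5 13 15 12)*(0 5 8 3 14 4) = (0 5 13 11 15 12 10 6 8 3 14 2 4) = [5, 1, 4, 14, 0, 13, 8, 7, 3, 9, 6, 15, 10, 11, 2, 12]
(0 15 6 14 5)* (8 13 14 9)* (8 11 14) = (0 15 6 9 11 14 5)(8 13) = [15, 1, 2, 3, 4, 0, 9, 7, 13, 11, 10, 14, 12, 8, 5, 6]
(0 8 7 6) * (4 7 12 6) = (0 8 12 6)(4 7) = [8, 1, 2, 3, 7, 5, 0, 4, 12, 9, 10, 11, 6]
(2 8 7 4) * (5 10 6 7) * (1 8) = (1 8 5 10 6 7 4 2) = [0, 8, 1, 3, 2, 10, 7, 4, 5, 9, 6]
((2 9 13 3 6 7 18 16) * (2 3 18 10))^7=(2 7 3 18 9 10 6 16 13)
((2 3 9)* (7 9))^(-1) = (2 9 7 3)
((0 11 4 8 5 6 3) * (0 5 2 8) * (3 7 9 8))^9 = ((0 11 4)(2 3 5 6 7 9 8))^9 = (11)(2 5 7 8 3 6 9)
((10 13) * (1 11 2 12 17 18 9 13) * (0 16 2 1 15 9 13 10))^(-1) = (0 13 18 17 12 2 16)(1 11)(9 15 10)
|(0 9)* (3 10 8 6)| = |(0 9)(3 10 8 6)| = 4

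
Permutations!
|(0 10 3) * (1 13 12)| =|(0 10 3)(1 13 12)| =3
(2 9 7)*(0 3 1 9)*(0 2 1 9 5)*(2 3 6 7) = [6, 5, 3, 9, 4, 0, 7, 1, 8, 2] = (0 6 7 1 5)(2 3 9)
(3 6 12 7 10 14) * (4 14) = [0, 1, 2, 6, 14, 5, 12, 10, 8, 9, 4, 11, 7, 13, 3] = (3 6 12 7 10 4 14)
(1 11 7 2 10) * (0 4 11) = (0 4 11 7 2 10 1) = [4, 0, 10, 3, 11, 5, 6, 2, 8, 9, 1, 7]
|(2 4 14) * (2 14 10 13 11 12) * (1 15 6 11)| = 9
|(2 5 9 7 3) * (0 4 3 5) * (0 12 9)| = 8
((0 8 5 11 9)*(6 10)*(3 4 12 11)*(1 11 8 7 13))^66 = (13)(3 4 12 8 5)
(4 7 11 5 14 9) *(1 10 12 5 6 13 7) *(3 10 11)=(1 11 6 13 7 3 10 12 5 14 9 4)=[0, 11, 2, 10, 1, 14, 13, 3, 8, 4, 12, 6, 5, 7, 9]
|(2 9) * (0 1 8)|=|(0 1 8)(2 9)|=6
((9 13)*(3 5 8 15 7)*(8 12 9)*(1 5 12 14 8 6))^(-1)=((1 5 14 8 15 7 3 12 9 13 6))^(-1)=(1 6 13 9 12 3 7 15 8 14 5)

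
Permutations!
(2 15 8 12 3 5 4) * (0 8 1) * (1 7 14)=[8, 0, 15, 5, 2, 4, 6, 14, 12, 9, 10, 11, 3, 13, 1, 7]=(0 8 12 3 5 4 2 15 7 14 1)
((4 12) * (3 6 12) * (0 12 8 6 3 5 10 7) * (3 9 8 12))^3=((0 3 9 8 6 12 4 5 10 7))^3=(0 8 4 7 9 12 10 3 6 5)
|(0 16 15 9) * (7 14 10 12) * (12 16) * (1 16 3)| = |(0 12 7 14 10 3 1 16 15 9)| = 10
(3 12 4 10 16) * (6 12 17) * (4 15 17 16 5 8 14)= (3 16)(4 10 5 8 14)(6 12 15 17)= [0, 1, 2, 16, 10, 8, 12, 7, 14, 9, 5, 11, 15, 13, 4, 17, 3, 6]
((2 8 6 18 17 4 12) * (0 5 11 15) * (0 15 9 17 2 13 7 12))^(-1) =((0 5 11 9 17 4)(2 8 6 18)(7 12 13))^(-1) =(0 4 17 9 11 5)(2 18 6 8)(7 13 12)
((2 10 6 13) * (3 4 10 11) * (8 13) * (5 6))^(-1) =((2 11 3 4 10 5 6 8 13))^(-1) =(2 13 8 6 5 10 4 3 11)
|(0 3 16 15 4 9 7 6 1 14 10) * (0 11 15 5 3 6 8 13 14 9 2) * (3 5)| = |(0 6 1 9 7 8 13 14 10 11 15 4 2)(3 16)| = 26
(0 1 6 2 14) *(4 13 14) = (0 1 6 2 4 13 14) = [1, 6, 4, 3, 13, 5, 2, 7, 8, 9, 10, 11, 12, 14, 0]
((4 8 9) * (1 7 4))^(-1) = ((1 7 4 8 9))^(-1) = (1 9 8 4 7)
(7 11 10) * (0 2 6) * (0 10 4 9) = [2, 1, 6, 3, 9, 5, 10, 11, 8, 0, 7, 4] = (0 2 6 10 7 11 4 9)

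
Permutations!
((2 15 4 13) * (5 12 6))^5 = (2 15 4 13)(5 6 12)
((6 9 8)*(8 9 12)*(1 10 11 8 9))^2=((1 10 11 8 6 12 9))^2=(1 11 6 9 10 8 12)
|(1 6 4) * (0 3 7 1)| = 6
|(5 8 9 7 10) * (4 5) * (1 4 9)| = 12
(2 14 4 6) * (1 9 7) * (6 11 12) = (1 9 7)(2 14 4 11 12 6) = [0, 9, 14, 3, 11, 5, 2, 1, 8, 7, 10, 12, 6, 13, 4]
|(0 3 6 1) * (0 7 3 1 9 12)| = |(0 1 7 3 6 9 12)| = 7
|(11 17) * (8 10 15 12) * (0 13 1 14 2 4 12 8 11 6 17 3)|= |(0 13 1 14 2 4 12 11 3)(6 17)(8 10 15)|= 18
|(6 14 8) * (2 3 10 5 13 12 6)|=9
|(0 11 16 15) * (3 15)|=5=|(0 11 16 3 15)|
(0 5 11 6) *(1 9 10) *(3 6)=(0 5 11 3 6)(1 9 10)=[5, 9, 2, 6, 4, 11, 0, 7, 8, 10, 1, 3]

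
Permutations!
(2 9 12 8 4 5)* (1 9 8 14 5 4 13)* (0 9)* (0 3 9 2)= (0 2 8 13 1 3 9 12 14 5)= [2, 3, 8, 9, 4, 0, 6, 7, 13, 12, 10, 11, 14, 1, 5]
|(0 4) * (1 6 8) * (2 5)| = 6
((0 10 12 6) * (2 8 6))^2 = ((0 10 12 2 8 6))^2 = (0 12 8)(2 6 10)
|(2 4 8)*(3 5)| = |(2 4 8)(3 5)| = 6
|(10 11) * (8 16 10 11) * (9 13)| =6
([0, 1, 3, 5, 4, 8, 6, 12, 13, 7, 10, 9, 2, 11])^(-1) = (2 12 7 9 11 13 8 5 3)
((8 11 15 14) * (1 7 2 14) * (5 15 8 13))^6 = (1 15 5 13 14 2 7)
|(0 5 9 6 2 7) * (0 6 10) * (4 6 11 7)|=|(0 5 9 10)(2 4 6)(7 11)|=12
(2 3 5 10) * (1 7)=(1 7)(2 3 5 10)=[0, 7, 3, 5, 4, 10, 6, 1, 8, 9, 2]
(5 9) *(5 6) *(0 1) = (0 1)(5 9 6) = [1, 0, 2, 3, 4, 9, 5, 7, 8, 6]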